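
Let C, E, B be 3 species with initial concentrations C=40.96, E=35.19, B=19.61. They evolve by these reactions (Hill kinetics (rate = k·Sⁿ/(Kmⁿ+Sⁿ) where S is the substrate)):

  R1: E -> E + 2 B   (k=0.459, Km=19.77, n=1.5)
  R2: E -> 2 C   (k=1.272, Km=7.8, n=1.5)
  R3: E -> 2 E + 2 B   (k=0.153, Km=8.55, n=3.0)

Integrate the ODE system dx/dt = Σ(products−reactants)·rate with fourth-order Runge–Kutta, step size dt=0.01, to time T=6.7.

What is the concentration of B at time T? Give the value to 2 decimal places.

RK4 with dt=0.01: 670 steps to T=6.7. Trajectory (selected grid times):
t=0.00: C=40.96 E=35.19 B=19.61
t=0.74: C=42.66 E=34.45 B=20.31
t=1.49: C=44.38 E=33.70 B=21.01
t=2.23: C=46.07 E=32.97 B=21.70
t=2.98: C=47.78 E=32.23 B=22.39
t=3.72: C=49.46 E=31.50 B=23.07
t=4.47: C=51.16 E=30.76 B=23.75
t=5.21: C=52.82 E=30.04 B=24.42
t=5.96: C=54.50 E=29.31 B=25.09
t=6.70: C=56.15 E=28.60 B=25.75
Read off B at T=6.7: 25.75

B at T = 25.75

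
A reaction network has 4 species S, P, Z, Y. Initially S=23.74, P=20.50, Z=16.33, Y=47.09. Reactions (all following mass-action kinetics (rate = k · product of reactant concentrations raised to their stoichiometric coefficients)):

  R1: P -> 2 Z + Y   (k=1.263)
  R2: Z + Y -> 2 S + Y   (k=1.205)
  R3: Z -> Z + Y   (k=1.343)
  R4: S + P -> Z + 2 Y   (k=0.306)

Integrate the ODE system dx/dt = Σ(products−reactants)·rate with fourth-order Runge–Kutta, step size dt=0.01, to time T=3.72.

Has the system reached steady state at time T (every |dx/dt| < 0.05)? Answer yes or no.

Steady state at T: yes

RK4 with dt=0.01: 372 steps to T=3.72. Trajectory (selected grid times):
t=0.00: S=23.74 P=20.50 Z=16.33 Y=47.09
t=0.41: S=81.18 P=0.00 Z=0.00 Y=87.35
t=0.83: S=81.18 P=0.00 Z=0.00 Y=87.36
t=1.24: S=81.18 P=0.00 Z=0.00 Y=87.36
t=1.65: S=81.18 P=0.00 Z=0.00 Y=87.36
t=2.07: S=81.18 P=0.00 Z=0.00 Y=87.36
t=2.48: S=81.18 P=0.00 Z=0.00 Y=87.36
t=2.89: S=81.18 P=0.00 Z=0.00 Y=87.36
t=3.31: S=81.18 P=0.00 Z=0.00 Y=87.36
t=3.72: S=81.18 P=0.00 Z=0.00 Y=87.36
Rates at T: R1=0.0000, R2=0.0000, R3=0.0000, R4=0.0000
dx/dt at T (Σ net stoichiometry × rate): S=+0.0000, P=-0.0000, Z=-0.0000, Y=+0.0000
Largest |dx/dt| is |+0.0000| (Y) < 0.05 → steady.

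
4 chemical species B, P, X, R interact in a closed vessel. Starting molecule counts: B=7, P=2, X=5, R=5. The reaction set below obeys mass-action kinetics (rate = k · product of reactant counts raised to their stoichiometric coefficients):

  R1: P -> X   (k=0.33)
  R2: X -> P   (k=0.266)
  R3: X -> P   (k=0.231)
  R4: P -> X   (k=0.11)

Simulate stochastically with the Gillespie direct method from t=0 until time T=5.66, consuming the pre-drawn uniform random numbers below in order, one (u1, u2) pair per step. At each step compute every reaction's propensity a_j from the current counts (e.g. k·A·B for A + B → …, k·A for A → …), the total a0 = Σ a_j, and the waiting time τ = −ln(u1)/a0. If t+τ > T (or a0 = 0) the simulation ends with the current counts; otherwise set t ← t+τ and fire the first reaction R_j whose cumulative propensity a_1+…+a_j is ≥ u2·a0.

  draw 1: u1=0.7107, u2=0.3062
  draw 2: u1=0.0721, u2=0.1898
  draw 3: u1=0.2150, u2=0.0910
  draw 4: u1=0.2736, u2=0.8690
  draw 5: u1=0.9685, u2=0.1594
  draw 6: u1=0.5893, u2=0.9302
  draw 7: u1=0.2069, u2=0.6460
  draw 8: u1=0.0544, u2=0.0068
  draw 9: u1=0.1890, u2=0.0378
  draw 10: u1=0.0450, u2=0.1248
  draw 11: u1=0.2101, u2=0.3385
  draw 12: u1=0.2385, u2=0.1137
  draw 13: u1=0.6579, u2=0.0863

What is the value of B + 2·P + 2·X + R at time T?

Value at T = 26

Check how each reaction changes W = B + 2·P + 2·X + R (weight of products minus weight of reactants):
R1: P -> X: (2·1) − (2·1) = 2 − 2 = 0
R2: X -> P: (2·1) − (2·1) = 2 − 2 = 0
R3: X -> P: (2·1) − (2·1) = 2 − 2 = 0
R4: P -> X: (2·1) − (2·1) = 2 − 2 = 0
Every reaction leaves W unchanged, so W is conserved and no simulation is needed: W(T) = W(0) = 7 + 2·2 + 2·5 + 5 = 26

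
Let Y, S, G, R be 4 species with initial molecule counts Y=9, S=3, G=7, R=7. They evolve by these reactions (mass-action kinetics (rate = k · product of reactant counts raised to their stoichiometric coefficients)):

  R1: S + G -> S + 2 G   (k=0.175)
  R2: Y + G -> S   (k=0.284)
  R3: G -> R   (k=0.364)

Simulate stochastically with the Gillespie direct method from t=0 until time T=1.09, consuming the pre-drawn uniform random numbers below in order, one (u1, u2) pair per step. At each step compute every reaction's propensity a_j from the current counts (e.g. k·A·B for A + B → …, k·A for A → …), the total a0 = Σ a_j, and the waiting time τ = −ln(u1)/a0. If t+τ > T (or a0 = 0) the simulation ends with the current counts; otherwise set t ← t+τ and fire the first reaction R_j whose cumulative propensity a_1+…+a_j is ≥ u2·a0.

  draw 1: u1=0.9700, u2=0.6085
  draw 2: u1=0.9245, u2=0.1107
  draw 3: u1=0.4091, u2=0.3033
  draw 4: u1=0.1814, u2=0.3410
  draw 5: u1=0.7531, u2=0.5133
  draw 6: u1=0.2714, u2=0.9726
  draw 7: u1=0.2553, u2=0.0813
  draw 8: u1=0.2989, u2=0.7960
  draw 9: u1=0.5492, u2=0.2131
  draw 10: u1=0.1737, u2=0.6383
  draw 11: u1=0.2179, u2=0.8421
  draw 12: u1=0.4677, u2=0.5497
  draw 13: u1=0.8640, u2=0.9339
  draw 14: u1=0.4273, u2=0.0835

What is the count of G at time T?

G at T = 2

t=0.000: Y=9 S=3 G=7 R=7
Draw 1: a1=3.675, a2=17.892, a3=2.548, a0=24.115; τ=−ln(0.9700)/24.115=0.001 → t=0.001; u2·a0=0.6085·24.115=14.674; a1=3.675 < 14.674 ≤ a1+a2=21.567 → R2 fires; Y=8 S=4 G=6 R=7
Draw 2: a1=4.200, a2=13.632, a3=2.184, a0=20.016; τ=−ln(0.9245)/20.016=0.004 → t=0.005; u2·a0=0.1107·20.016=2.216 ≤ a1=4.200 → R1 fires; Y=8 S=4 G=7 R=7
Draw 3: a1=4.900, a2=15.904, a3=2.548, a0=23.352; τ=−ln(0.4091)/23.352=0.038 → t=0.043; u2·a0=0.3033·23.352=7.083; a1=4.900 < 7.083 ≤ a1+a2=20.804 → R2 fires; Y=7 S=5 G=6 R=7
Draw 4: a1=5.250, a2=11.928, a3=2.184, a0=19.362; τ=−ln(0.1814)/19.362=0.088 → t=0.132; u2·a0=0.3410·19.362=6.602; a1=5.250 < 6.602 ≤ a1+a2=17.178 → R2 fires; Y=6 S=6 G=5 R=7
Draw 5: a1=5.250, a2=8.520, a3=1.820, a0=15.590; τ=−ln(0.7531)/15.590=0.018 → t=0.150; u2·a0=0.5133·15.590=8.002; a1=5.250 < 8.002 ≤ a1+a2=13.770 → R2 fires; Y=5 S=7 G=4 R=7
Draw 6: a1=4.900, a2=5.680, a3=1.456, a0=12.036; τ=−ln(0.2714)/12.036=0.108 → t=0.258; u2·a0=0.9726·12.036=11.706; a1+a2=10.580 < 11.706 ≤ a1+…+a3=12.036 → R3 fires; Y=5 S=7 G=3 R=8
Draw 7: a1=3.675, a2=4.260, a3=1.092, a0=9.027; τ=−ln(0.2553)/9.027=0.151 → t=0.409; u2·a0=0.0813·9.027=0.734 ≤ a1=3.675 → R1 fires; Y=5 S=7 G=4 R=8
Draw 8: a1=4.900, a2=5.680, a3=1.456, a0=12.036; τ=−ln(0.2989)/12.036=0.100 → t=0.510; u2·a0=0.7960·12.036=9.581; a1=4.900 < 9.581 ≤ a1+a2=10.580 → R2 fires; Y=4 S=8 G=3 R=8
Draw 9: a1=4.200, a2=3.408, a3=1.092, a0=8.700; τ=−ln(0.5492)/8.700=0.069 → t=0.579; u2·a0=0.2131·8.700=1.854 ≤ a1=4.200 → R1 fires; Y=4 S=8 G=4 R=8
Draw 10: a1=5.600, a2=4.544, a3=1.456, a0=11.600; τ=−ln(0.1737)/11.600=0.151 → t=0.730; u2·a0=0.6383·11.600=7.404; a1=5.600 < 7.404 ≤ a1+a2=10.144 → R2 fires; Y=3 S=9 G=3 R=8
Draw 11: a1=4.725, a2=2.556, a3=1.092, a0=8.373; τ=−ln(0.2179)/8.373=0.182 → t=0.912; u2·a0=0.8421·8.373=7.051; a1=4.725 < 7.051 ≤ a1+a2=7.281 → R2 fires; Y=2 S=10 G=2 R=8
Draw 12: a1=3.500, a2=1.136, a3=0.728, a0=5.364; τ=−ln(0.4677)/5.364=0.142 → t=1.053; u2·a0=0.5497·5.364=2.949 ≤ a1=3.500 → R1 fires; Y=2 S=10 G=3 R=8
Draw 13: a1=5.250, a2=1.704, a3=1.092, a0=8.046; τ=−ln(0.8640)/8.046=0.018 → t=1.071; u2·a0=0.9339·8.046=7.514; a1+a2=6.954 < 7.514 ≤ a1+…+a3=8.046 → R3 fires; Y=2 S=10 G=2 R=9
Draw 14: a1=3.500, a2=1.136, a3=0.728, a0=5.364; τ=−ln(0.4273)/5.364=0.159 → t=1.230 > T=1.09: stop.
Read off G at T=1.09: 2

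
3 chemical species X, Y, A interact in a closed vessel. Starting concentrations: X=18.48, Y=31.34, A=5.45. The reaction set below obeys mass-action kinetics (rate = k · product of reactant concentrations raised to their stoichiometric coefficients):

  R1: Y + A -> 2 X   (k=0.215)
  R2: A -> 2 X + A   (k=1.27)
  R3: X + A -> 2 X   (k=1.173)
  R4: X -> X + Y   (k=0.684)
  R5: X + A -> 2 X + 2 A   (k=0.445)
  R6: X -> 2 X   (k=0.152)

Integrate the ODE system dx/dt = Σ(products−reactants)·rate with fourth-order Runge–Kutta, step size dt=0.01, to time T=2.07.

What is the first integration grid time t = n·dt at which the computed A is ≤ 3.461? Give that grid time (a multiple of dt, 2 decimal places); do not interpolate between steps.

RK4 with dt=0.01: 207 steps to T=2.07. Trajectory (selected grid times):
t=0.00: X=18.48 Y=31.34 A=5.45
t=0.02: X=22.92 Y=31.03 A=3.52
t=0.03: X=24.66 Y=30.98 A=2.77
t=0.23: X=31.82 Y=34.43 A=0.01
t=0.46: X=32.98 Y=39.52 A=0.00
t=0.69: X=34.15 Y=44.80 A=0.00
t=0.92: X=35.36 Y=50.27 A=0.00
t=1.15: X=36.62 Y=55.93 A=0.00
t=1.38: X=37.93 Y=61.80 A=0.00
t=1.61: X=39.28 Y=67.87 A=0.00
t=1.84: X=40.67 Y=74.16 A=0.00
t=2.07: X=42.12 Y=80.67 A=0.00
A(0.02)=3.521 > 3.461 but A(0.03)=2.769 ≤ 3.461, so the first grid time is t=0.03.

Threshold first reached at t = 0.03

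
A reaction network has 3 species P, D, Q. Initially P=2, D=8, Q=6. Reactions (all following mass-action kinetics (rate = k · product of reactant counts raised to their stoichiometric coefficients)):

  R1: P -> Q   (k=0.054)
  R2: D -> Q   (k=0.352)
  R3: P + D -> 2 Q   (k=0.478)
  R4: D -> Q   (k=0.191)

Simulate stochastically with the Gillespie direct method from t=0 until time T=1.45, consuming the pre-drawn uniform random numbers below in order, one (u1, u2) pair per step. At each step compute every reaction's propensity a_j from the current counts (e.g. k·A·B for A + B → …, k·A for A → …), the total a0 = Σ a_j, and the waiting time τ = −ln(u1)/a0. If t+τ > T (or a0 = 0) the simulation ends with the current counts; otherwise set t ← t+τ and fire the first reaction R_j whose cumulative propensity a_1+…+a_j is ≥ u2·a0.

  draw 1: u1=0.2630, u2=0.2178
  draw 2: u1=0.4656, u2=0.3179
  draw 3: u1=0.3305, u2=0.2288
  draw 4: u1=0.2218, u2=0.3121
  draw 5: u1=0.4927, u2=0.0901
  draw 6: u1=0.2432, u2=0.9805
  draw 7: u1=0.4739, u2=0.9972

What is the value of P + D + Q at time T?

Check how each reaction changes W = P + D + Q (weight of products minus weight of reactants):
R1: P -> Q: (1·1) − (1·1) = 1 − 1 = 0
R2: D -> Q: (1·1) − (1·1) = 1 − 1 = 0
R3: P + D -> 2 Q: (1·2) − (1·1 + 1·1) = 2 − 2 = 0
R4: D -> Q: (1·1) − (1·1) = 1 − 1 = 0
Every reaction leaves W unchanged, so W is conserved and no simulation is needed: W(T) = W(0) = 2 + 8 + 6 = 16

Value at T = 16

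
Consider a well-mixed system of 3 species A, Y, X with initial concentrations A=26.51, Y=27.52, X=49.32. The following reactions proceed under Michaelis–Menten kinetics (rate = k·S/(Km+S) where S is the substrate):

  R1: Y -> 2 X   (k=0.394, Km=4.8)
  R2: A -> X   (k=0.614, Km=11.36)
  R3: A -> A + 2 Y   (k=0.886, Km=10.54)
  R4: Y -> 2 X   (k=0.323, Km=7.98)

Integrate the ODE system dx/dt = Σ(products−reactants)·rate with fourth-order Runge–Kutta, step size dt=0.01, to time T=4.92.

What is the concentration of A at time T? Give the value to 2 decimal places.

A at T = 24.42

RK4 with dt=0.01: 492 steps to T=4.92. Trajectory (selected grid times):
t=0.00: A=26.51 Y=27.52 X=49.32
t=0.55: A=26.27 Y=27.89 X=50.20
t=1.09: A=26.04 Y=28.26 X=51.07
t=1.64: A=25.81 Y=28.63 X=51.95
t=2.19: A=25.57 Y=28.99 X=52.83
t=2.73: A=25.34 Y=29.35 X=53.70
t=3.28: A=25.11 Y=29.71 X=54.59
t=3.83: A=24.88 Y=30.07 X=55.47
t=4.37: A=24.65 Y=30.42 X=56.35
t=4.92: A=24.42 Y=30.77 X=57.23
Read off A at T=4.92: 24.42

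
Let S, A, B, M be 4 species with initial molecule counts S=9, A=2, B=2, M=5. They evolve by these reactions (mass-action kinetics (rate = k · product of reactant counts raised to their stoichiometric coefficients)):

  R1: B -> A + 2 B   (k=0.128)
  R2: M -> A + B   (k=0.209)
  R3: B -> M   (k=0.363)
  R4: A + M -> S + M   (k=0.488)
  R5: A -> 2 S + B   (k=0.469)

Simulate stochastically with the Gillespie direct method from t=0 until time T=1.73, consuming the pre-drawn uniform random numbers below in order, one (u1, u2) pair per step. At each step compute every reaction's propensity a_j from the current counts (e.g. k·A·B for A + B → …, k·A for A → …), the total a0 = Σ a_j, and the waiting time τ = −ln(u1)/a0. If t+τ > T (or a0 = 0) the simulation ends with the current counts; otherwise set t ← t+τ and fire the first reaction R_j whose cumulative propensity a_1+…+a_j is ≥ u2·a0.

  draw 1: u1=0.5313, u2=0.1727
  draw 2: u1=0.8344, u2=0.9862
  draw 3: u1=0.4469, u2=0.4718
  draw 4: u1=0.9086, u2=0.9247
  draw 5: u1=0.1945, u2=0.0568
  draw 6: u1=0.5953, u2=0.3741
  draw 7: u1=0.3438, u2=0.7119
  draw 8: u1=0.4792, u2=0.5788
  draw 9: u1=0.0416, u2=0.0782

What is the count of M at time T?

t=0.000: S=9 A=2 B=2 M=5
Draw 1: a1=0.256, a2=1.045, a3=0.726, a4=4.880, a5=0.938, a0=7.845; τ=−ln(0.5313)/7.845=0.081 → t=0.081; u2·a0=0.1727·7.845=1.355; a1+a2=1.301 < 1.355 ≤ a1+…+a3=2.027 → R3 fires; S=9 A=2 B=1 M=6
Draw 2: a1=0.128, a2=1.254, a3=0.363, a4=5.856, a5=0.938, a0=8.539; τ=−ln(0.8344)/8.539=0.021 → t=0.102; u2·a0=0.9862·8.539=8.421; a1+…+a4=7.601 < 8.421 ≤ a1+…+a5=8.539 → R5 fires; S=11 A=1 B=2 M=6
Draw 3: a1=0.256, a2=1.254, a3=0.726, a4=2.928, a5=0.469, a0=5.633; τ=−ln(0.4469)/5.633=0.143 → t=0.245; u2·a0=0.4718·5.633=2.658; a1+…+a3=2.236 < 2.658 ≤ a1+…+a4=5.164 → R4 fires; S=12 A=0 B=2 M=6
Draw 4: a1=0.256, a2=1.254, a3=0.726, a4=0.000, a5=0.000, a0=2.236; τ=−ln(0.9086)/2.236=0.043 → t=0.288; u2·a0=0.9247·2.236=2.068; a1+a2=1.510 < 2.068 ≤ a1+…+a3=2.236 → R3 fires; S=12 A=0 B=1 M=7
Draw 5: a1=0.128, a2=1.463, a3=0.363, a4=0.000, a5=0.000, a0=1.954; τ=−ln(0.1945)/1.954=0.838 → t=1.126; u2·a0=0.0568·1.954=0.111 ≤ a1=0.128 → R1 fires; S=12 A=1 B=2 M=7
Draw 6: a1=0.256, a2=1.463, a3=0.726, a4=3.416, a5=0.469, a0=6.330; τ=−ln(0.5953)/6.330=0.082 → t=1.208; u2·a0=0.3741·6.330=2.368; a1+a2=1.719 < 2.368 ≤ a1+…+a3=2.445 → R3 fires; S=12 A=1 B=1 M=8
Draw 7: a1=0.128, a2=1.672, a3=0.363, a4=3.904, a5=0.469, a0=6.536; τ=−ln(0.3438)/6.536=0.163 → t=1.371; u2·a0=0.7119·6.536=4.653; a1+…+a3=2.163 < 4.653 ≤ a1+…+a4=6.067 → R4 fires; S=13 A=0 B=1 M=8
Draw 8: a1=0.128, a2=1.672, a3=0.363, a4=0.000, a5=0.000, a0=2.163; τ=−ln(0.4792)/2.163=0.340 → t=1.711; u2·a0=0.5788·2.163=1.252; a1=0.128 < 1.252 ≤ a1+a2=1.800 → R2 fires; S=13 A=1 B=2 M=7
Draw 9: a1=0.256, a2=1.463, a3=0.726, a4=3.416, a5=0.469, a0=6.330; τ=−ln(0.0416)/6.330=0.502 → t=2.213 > T=1.73: stop.
Read off M at T=1.73: 7

M at T = 7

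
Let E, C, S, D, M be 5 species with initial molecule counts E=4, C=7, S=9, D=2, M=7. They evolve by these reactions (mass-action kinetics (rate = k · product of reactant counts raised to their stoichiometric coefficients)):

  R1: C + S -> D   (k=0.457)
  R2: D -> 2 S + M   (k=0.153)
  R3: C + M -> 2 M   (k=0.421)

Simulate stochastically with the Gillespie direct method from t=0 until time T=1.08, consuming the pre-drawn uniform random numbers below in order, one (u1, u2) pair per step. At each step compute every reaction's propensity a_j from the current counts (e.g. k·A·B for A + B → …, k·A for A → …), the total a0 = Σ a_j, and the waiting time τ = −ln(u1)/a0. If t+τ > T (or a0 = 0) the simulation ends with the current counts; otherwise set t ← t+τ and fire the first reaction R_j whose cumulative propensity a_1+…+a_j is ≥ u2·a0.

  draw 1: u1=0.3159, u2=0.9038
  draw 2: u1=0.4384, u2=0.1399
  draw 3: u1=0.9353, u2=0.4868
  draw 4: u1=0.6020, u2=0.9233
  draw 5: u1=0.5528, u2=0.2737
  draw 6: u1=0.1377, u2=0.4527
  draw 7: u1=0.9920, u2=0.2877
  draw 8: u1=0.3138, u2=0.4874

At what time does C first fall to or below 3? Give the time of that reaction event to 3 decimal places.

Threshold first reached at t = 0.062

t=0.000: E=4 C=7 S=9 D=2 M=7
Draw 1: a1=28.791, a2=0.306, a3=20.629, a0=49.726; τ=−ln(0.3159)/49.726=0.023 → t=0.023; u2·a0=0.9038·49.726=44.942; a1+a2=29.097 < 44.942 ≤ a1+…+a3=49.726 → R3 fires; E=4 C=6 S=9 D=2 M=8
Draw 2: a1=24.678, a2=0.306, a3=20.208, a0=45.192; τ=−ln(0.4384)/45.192=0.018 → t=0.041; u2·a0=0.1399·45.192=6.322 ≤ a1=24.678 → R1 fires; E=4 C=5 S=8 D=3 M=8
Draw 3: a1=18.280, a2=0.459, a3=16.840, a0=35.579; τ=−ln(0.9353)/35.579=0.002 → t=0.043; u2·a0=0.4868·35.579=17.320 ≤ a1=18.280 → R1 fires; E=4 C=4 S=7 D=4 M=8
Draw 4: a1=12.796, a2=0.612, a3=13.472, a0=26.880; τ=−ln(0.6020)/26.880=0.019 → t=0.062; u2·a0=0.9233·26.880=24.818; a1+a2=13.408 < 24.818 ≤ a1+…+a3=26.880 → R3 fires; E=4 C=3 S=7 D=4 M=9
Draw 5: a1=9.597, a2=0.612, a3=11.367, a0=21.576; τ=−ln(0.5528)/21.576=0.027 → t=0.090; u2·a0=0.2737·21.576=5.905 ≤ a1=9.597 → R1 fires; E=4 C=2 S=6 D=5 M=9
Draw 6: a1=5.484, a2=0.765, a3=7.578, a0=13.827; τ=−ln(0.1377)/13.827=0.143 → t=0.233; u2·a0=0.4527·13.827=6.259; a1+a2=6.249 < 6.259 ≤ a1+…+a3=13.827 → R3 fires; E=4 C=1 S=6 D=5 M=10
Draw 7: a1=2.742, a2=0.765, a3=4.210, a0=7.717; τ=−ln(0.9920)/7.717=0.001 → t=0.234; u2·a0=0.2877·7.717=2.220 ≤ a1=2.742 → R1 fires; E=4 C=0 S=5 D=6 M=10
Draw 8: a1=0.000, a2=0.918, a3=0.000, a0=0.918; τ=−ln(0.3138)/0.918=1.263 → t=1.497 > T=1.08: stop.
C first becomes ≤ 3 when it reaches 3 at the event at t=0.062.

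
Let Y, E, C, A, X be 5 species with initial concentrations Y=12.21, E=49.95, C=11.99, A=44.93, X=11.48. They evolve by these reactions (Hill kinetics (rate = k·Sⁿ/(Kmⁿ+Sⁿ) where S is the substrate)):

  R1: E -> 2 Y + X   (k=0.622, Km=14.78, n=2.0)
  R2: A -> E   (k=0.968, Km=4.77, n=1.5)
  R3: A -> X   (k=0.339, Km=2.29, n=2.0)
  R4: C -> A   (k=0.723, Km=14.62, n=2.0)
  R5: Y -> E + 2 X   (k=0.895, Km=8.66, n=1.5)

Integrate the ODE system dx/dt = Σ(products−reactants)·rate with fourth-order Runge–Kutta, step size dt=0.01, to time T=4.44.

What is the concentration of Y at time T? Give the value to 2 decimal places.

Y at T = 14.70

RK4 with dt=0.01: 444 steps to T=4.44. Trajectory (selected grid times):
t=0.00: Y=12.21 E=49.95 C=11.99 A=44.93 X=11.48
t=0.49: Y=12.49 E=50.40 C=11.85 A=44.45 X=12.48
t=0.99: Y=12.78 E=50.87 C=11.71 A=43.95 X=13.51
t=1.48: Y=13.06 E=51.33 C=11.57 A=43.47 X=14.52
t=1.97: Y=13.34 E=51.79 C=11.43 A=42.98 X=15.54
t=2.47: Y=13.62 E=52.27 C=11.30 A=42.48 X=16.59
t=2.96: Y=13.89 E=52.73 C=11.17 A=41.99 X=17.62
t=3.45: Y=14.16 E=53.20 C=11.04 A=41.50 X=18.66
t=3.95: Y=14.43 E=53.68 C=10.91 A=40.99 X=19.72
t=4.44: Y=14.70 E=54.16 C=10.78 A=40.50 X=20.77
Read off Y at T=4.44: 14.70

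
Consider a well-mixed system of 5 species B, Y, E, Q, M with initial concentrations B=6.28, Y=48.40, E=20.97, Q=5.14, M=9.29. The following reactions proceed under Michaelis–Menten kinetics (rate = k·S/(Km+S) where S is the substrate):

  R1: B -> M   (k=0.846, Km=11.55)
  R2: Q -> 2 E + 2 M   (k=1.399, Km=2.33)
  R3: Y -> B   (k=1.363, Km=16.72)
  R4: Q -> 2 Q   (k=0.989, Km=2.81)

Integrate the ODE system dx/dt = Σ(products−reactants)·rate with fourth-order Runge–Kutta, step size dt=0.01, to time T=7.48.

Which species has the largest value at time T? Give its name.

RK4 with dt=0.01: 748 steps to T=7.48. Trajectory (selected grid times):
t=0.00: B=6.28 Y=48.40 E=20.97 Q=5.14 M=9.29
t=0.83: B=6.86 Y=47.56 E=22.55 Q=4.87 M=11.13
t=1.66: B=7.43 Y=46.73 E=24.11 Q=4.61 M=12.95
t=2.49: B=7.98 Y=45.89 E=25.64 Q=4.35 M=14.76
t=3.32: B=8.52 Y=45.07 E=27.14 Q=4.10 M=16.55
t=4.16: B=9.04 Y=44.23 E=28.62 Q=3.84 M=18.34
t=4.99: B=9.55 Y=43.42 E=30.04 Q=3.60 M=20.08
t=5.82: B=10.04 Y=42.60 E=31.43 Q=3.35 M=21.79
t=6.65: B=10.52 Y=41.79 E=32.78 Q=3.12 M=23.47
t=7.48: B=10.99 Y=40.99 E=34.09 Q=2.89 M=25.12
At T=7.48: B=10.99 Y=40.99 E=34.09 Q=2.89 M=25.12; the largest is Y.

Dominant species at T: Y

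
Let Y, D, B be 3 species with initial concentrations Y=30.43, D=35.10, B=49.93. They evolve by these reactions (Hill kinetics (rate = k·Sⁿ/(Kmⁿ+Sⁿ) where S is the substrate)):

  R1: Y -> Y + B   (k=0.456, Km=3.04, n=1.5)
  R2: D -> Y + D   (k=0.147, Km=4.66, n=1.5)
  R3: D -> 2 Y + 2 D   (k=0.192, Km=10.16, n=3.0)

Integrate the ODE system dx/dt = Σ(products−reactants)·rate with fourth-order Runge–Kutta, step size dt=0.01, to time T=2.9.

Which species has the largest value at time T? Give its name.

RK4 with dt=0.01: 290 steps to T=2.9. Trajectory (selected grid times):
t=0.00: Y=30.43 D=35.10 B=49.93
t=0.32: Y=30.59 D=35.16 B=50.07
t=0.64: Y=30.76 D=35.22 B=50.21
t=0.97: Y=30.93 D=35.28 B=50.36
t=1.29: Y=31.09 D=35.34 B=50.50
t=1.61: Y=31.26 D=35.40 B=50.64
t=1.93: Y=31.42 D=35.46 B=50.78
t=2.26: Y=31.59 D=35.52 B=50.93
t=2.58: Y=31.76 D=35.58 B=51.07
t=2.90: Y=31.92 D=35.64 B=51.21
At T=2.9: Y=31.92 D=35.64 B=51.21; the largest is B.

Dominant species at T: B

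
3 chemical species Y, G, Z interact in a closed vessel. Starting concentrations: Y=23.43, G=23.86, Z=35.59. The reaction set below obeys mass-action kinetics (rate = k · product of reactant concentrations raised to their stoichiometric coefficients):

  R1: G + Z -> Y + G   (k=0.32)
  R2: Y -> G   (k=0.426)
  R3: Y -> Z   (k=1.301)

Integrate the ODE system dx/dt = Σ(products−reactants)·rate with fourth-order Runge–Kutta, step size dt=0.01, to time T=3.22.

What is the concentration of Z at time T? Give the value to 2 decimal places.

Z at T = 1.03

RK4 with dt=0.01: 322 steps to T=3.22. Trajectory (selected grid times):
t=0.00: Y=23.43 G=23.86 Z=35.59
t=0.36: Y=45.16 G=30.06 Z=7.66
t=0.72: Y=41.22 G=36.72 Z=4.94
t=1.07: Y=36.65 G=42.52 Z=3.71
t=1.43: Y=32.21 G=47.80 Z=2.87
t=1.79: Y=28.18 G=52.43 Z=2.27
t=2.15: Y=24.59 G=56.47 Z=1.83
t=2.50: Y=21.48 G=59.90 Z=1.50
t=2.86: Y=18.67 G=62.97 Z=1.24
t=3.22: Y=16.21 G=65.64 Z=1.03
Read off Z at T=3.22: 1.03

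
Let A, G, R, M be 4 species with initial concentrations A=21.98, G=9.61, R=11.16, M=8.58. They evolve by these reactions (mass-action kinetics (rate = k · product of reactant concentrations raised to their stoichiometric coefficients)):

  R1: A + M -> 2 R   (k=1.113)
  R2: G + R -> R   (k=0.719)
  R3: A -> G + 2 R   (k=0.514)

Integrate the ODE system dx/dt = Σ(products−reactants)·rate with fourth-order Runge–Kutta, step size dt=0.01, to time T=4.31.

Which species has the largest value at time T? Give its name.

Dominant species at T: R

RK4 with dt=0.01: 431 steps to T=4.31. Trajectory (selected grid times):
t=0.00: A=21.98 G=9.61 R=11.16 M=8.58
t=0.48: A=10.29 G=0.22 R=34.54 M=0.01
t=0.96: A=8.03 G=0.15 R=39.06 M=0.00
t=1.44: A=6.28 G=0.11 R=42.57 M=0.00
t=1.92: A=4.90 G=0.08 R=45.31 M=0.00
t=2.39: A=3.85 G=0.06 R=47.42 M=0.00
t=2.87: A=3.01 G=0.04 R=49.10 M=0.00
t=3.35: A=2.35 G=0.03 R=50.42 M=0.00
t=3.83: A=1.84 G=0.03 R=51.45 M=0.00
t=4.31: A=1.44 G=0.02 R=52.25 M=0.00
At T=4.31: A=1.44 G=0.02 R=52.25 M=0.00; the largest is R.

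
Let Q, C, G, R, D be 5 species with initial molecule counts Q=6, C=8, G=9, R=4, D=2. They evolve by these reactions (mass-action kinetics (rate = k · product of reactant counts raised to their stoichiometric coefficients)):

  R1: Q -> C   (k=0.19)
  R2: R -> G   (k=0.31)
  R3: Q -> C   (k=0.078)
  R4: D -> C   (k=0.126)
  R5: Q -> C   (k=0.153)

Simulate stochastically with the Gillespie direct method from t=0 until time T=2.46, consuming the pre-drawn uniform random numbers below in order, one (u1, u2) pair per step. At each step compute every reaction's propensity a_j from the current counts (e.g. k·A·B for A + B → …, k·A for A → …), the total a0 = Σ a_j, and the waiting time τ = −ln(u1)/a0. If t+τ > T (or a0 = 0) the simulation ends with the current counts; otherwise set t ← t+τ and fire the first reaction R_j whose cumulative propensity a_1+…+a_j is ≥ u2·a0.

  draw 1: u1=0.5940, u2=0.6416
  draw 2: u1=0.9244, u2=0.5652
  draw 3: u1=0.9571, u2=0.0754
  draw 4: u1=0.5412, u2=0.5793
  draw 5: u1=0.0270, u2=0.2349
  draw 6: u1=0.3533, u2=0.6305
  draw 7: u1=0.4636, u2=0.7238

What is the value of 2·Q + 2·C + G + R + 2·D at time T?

Check how each reaction changes W = 2·Q + 2·C + G + R + 2·D (weight of products minus weight of reactants):
R1: Q -> C: (2·1) − (2·1) = 2 − 2 = 0
R2: R -> G: (1·1) − (1·1) = 1 − 1 = 0
R3: Q -> C: (2·1) − (2·1) = 2 − 2 = 0
R4: D -> C: (2·1) − (2·1) = 2 − 2 = 0
R5: Q -> C: (2·1) − (2·1) = 2 − 2 = 0
Every reaction leaves W unchanged, so W is conserved and no simulation is needed: W(T) = W(0) = 2·6 + 2·8 + 9 + 4 + 2·2 = 45

Value at T = 45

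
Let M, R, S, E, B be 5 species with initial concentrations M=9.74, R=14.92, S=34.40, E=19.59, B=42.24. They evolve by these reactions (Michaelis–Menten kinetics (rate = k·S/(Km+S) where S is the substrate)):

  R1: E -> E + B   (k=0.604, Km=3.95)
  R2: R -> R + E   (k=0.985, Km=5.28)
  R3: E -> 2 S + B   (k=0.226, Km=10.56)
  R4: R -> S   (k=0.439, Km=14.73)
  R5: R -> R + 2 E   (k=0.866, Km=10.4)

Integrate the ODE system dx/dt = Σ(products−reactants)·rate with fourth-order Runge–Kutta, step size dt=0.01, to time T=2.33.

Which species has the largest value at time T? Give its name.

RK4 with dt=0.01: 233 steps to T=2.33. Trajectory (selected grid times):
t=0.00: M=9.74 R=14.92 S=34.40 E=19.59 B=42.24
t=0.26: M=9.74 R=14.86 S=34.53 E=20.01 B=42.41
t=0.52: M=9.74 R=14.81 S=34.67 E=20.42 B=42.58
t=0.78: M=9.74 R=14.75 S=34.80 E=20.84 B=42.75
t=1.04: M=9.74 R=14.69 S=34.94 E=21.25 B=42.92
t=1.29: M=9.74 R=14.64 S=35.07 E=21.64 B=43.09
t=1.55: M=9.74 R=14.58 S=35.21 E=22.06 B=43.26
t=1.81: M=9.74 R=14.52 S=35.34 E=22.47 B=43.43
t=2.07: M=9.74 R=14.47 S=35.48 E=22.88 B=43.61
t=2.33: M=9.74 R=14.41 S=35.62 E=23.29 B=43.78
At T=2.33: M=9.74 R=14.41 S=35.62 E=23.29 B=43.78; the largest is B.

Dominant species at T: B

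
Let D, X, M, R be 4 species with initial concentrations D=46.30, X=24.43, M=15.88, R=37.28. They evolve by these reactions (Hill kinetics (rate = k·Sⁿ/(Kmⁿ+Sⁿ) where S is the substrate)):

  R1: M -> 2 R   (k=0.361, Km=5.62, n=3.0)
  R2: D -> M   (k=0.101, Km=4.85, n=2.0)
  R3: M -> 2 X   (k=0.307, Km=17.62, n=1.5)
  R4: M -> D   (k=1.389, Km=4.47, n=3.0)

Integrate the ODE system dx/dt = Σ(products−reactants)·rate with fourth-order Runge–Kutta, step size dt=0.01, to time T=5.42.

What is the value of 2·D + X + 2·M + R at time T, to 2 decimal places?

Value at T = 186.07

Check how each reaction changes W = 2·D + X + 2·M + R (weight of products minus weight of reactants):
R1: M -> 2 R: (1·2) − (2·1) = 2 − 2 = 0
R2: D -> M: (2·1) − (2·1) = 2 − 2 = 0
R3: M -> 2 X: (1·2) − (2·1) = 2 − 2 = 0
R4: M -> D: (2·1) − (2·1) = 2 − 2 = 0
Every reaction leaves W unchanged, so W is conserved and no simulation is needed: W(T) = W(0) = 2·46.30 + 24.43 + 2·15.88 + 37.28 = 186.07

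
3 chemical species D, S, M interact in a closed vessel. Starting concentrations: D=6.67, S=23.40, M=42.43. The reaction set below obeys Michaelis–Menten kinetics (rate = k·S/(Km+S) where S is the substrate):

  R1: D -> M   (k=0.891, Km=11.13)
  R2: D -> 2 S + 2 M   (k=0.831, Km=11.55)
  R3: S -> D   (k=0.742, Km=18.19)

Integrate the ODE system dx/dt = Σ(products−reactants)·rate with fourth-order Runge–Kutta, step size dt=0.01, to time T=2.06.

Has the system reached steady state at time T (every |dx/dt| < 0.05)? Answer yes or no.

RK4 with dt=0.01: 206 steps to T=2.06. Trajectory (selected grid times):
t=0.00: D=6.67 S=23.40 M=42.43
t=0.23: D=6.62 S=23.44 M=42.65
t=0.46: D=6.57 S=23.49 M=42.86
t=0.69: D=6.52 S=23.53 M=43.08
t=0.92: D=6.47 S=23.57 M=43.29
t=1.14: D=6.43 S=23.61 M=43.49
t=1.37: D=6.38 S=23.65 M=43.70
t=1.60: D=6.34 S=23.69 M=43.91
t=1.83: D=6.29 S=23.73 M=44.12
t=2.06: D=6.25 S=23.76 M=44.33
Rates at T: R1=0.3203, R2=0.2917, R3=0.4203
dx/dt at T (Σ net stoichiometry × rate): D=-0.1916, S=+0.1630, M=+0.9036
Largest |dx/dt| is |+0.9036| (M) ≥ 0.05 → not steady.

Steady state at T: no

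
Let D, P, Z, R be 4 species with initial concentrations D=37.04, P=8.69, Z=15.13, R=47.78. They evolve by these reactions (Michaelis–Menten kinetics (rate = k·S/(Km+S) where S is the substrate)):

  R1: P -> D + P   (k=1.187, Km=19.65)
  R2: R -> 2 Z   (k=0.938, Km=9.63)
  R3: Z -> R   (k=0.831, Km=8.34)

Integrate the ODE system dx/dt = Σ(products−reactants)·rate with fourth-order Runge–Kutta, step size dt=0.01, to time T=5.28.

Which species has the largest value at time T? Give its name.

RK4 with dt=0.01: 528 steps to T=5.28. Trajectory (selected grid times):
t=0.00: D=37.04 P=8.69 Z=15.13 R=47.78
t=0.59: D=37.25 P=8.69 Z=15.73 R=47.64
t=1.17: D=37.47 P=8.69 Z=16.32 R=47.50
t=1.76: D=37.68 P=8.69 Z=16.91 R=47.37
t=2.35: D=37.90 P=8.69 Z=17.50 R=47.24
t=2.93: D=38.11 P=8.69 Z=18.08 R=47.12
t=3.52: D=38.32 P=8.69 Z=18.66 R=46.99
t=4.11: D=38.54 P=8.69 Z=19.24 R=46.87
t=4.69: D=38.75 P=8.69 Z=19.80 R=46.76
t=5.28: D=38.96 P=8.69 Z=20.37 R=46.65
At T=5.28: D=38.96 P=8.69 Z=20.37 R=46.65; the largest is R.

Dominant species at T: R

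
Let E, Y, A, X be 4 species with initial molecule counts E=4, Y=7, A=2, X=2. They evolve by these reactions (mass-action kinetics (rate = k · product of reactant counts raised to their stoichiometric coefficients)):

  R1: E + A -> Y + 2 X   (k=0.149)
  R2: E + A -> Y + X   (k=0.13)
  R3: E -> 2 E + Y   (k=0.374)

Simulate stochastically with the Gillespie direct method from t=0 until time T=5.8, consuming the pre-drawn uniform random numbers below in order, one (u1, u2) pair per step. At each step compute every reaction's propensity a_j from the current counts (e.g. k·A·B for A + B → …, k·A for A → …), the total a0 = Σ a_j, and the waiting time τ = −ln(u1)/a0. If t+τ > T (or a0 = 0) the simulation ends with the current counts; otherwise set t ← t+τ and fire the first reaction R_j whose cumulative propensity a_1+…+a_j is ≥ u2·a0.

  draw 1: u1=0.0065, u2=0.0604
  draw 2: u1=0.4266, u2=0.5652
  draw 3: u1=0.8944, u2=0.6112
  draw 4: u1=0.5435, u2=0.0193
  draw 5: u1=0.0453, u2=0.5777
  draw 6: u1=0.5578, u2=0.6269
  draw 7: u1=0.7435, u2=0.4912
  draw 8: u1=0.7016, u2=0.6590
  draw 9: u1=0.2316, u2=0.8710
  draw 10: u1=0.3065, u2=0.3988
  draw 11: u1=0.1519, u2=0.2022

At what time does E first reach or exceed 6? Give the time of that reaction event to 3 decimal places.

t=0.000: E=4 Y=7 A=2 X=2
Draw 1: a1=1.192, a2=1.040, a3=1.496, a0=3.728; τ=−ln(0.0065)/3.728=1.351 → t=1.351; u2·a0=0.0604·3.728=0.225 ≤ a1=1.192 → R1 fires; E=3 Y=8 A=1 X=4
Draw 2: a1=0.447, a2=0.390, a3=1.122, a0=1.959; τ=−ln(0.4266)/1.959=0.435 → t=1.786; u2·a0=0.5652·1.959=1.107; a1+a2=0.837 < 1.107 ≤ a1+…+a3=1.959 → R3 fires; E=4 Y=9 A=1 X=4
Draw 3: a1=0.596, a2=0.520, a3=1.496, a0=2.612; τ=−ln(0.8944)/2.612=0.043 → t=1.828; u2·a0=0.6112·2.612=1.596; a1+a2=1.116 < 1.596 ≤ a1+…+a3=2.612 → R3 fires; E=5 Y=10 A=1 X=4
Draw 4: a1=0.745, a2=0.650, a3=1.870, a0=3.265; τ=−ln(0.5435)/3.265=0.187 → t=2.015; u2·a0=0.0193·3.265=0.063 ≤ a1=0.745 → R1 fires; E=4 Y=11 A=0 X=6
Draw 5: a1=0.000, a2=0.000, a3=1.496, a0=1.496; τ=−ln(0.0453)/1.496=2.068 → t=4.084; u2·a0=0.5777·1.496=0.864; a1+a2=0.000 < 0.864 ≤ a1+…+a3=1.496 → R3 fires; E=5 Y=12 A=0 X=6
Draw 6: a1=0.000, a2=0.000, a3=1.870, a0=1.870; τ=−ln(0.5578)/1.870=0.312 → t=4.396; u2·a0=0.6269·1.870=1.172; a1+a2=0.000 < 1.172 ≤ a1+…+a3=1.870 → R3 fires; E=6 Y=13 A=0 X=6
Draw 7: a1=0.000, a2=0.000, a3=2.244, a0=2.244; τ=−ln(0.7435)/2.244=0.132 → t=4.528; u2·a0=0.4912·2.244=1.102; a1+a2=0.000 < 1.102 ≤ a1+…+a3=2.244 → R3 fires; E=7 Y=14 A=0 X=6
Draw 8: a1=0.000, a2=0.000, a3=2.618, a0=2.618; τ=−ln(0.7016)/2.618=0.135 → t=4.663; u2·a0=0.6590·2.618=1.725; a1+a2=0.000 < 1.725 ≤ a1+…+a3=2.618 → R3 fires; E=8 Y=15 A=0 X=6
Draw 9: a1=0.000, a2=0.000, a3=2.992, a0=2.992; τ=−ln(0.2316)/2.992=0.489 → t=5.152; u2·a0=0.8710·2.992=2.606; a1+a2=0.000 < 2.606 ≤ a1+…+a3=2.992 → R3 fires; E=9 Y=16 A=0 X=6
Draw 10: a1=0.000, a2=0.000, a3=3.366, a0=3.366; τ=−ln(0.3065)/3.366=0.351 → t=5.503; u2·a0=0.3988·3.366=1.342; a1+a2=0.000 < 1.342 ≤ a1+…+a3=3.366 → R3 fires; E=10 Y=17 A=0 X=6
Draw 11: a1=0.000, a2=0.000, a3=3.740, a0=3.740; τ=−ln(0.1519)/3.740=0.504 → t=6.007 > T=5.8: stop.
E first becomes ≥ 6 when it reaches 6 at the event at t=4.396.

Threshold first reached at t = 4.396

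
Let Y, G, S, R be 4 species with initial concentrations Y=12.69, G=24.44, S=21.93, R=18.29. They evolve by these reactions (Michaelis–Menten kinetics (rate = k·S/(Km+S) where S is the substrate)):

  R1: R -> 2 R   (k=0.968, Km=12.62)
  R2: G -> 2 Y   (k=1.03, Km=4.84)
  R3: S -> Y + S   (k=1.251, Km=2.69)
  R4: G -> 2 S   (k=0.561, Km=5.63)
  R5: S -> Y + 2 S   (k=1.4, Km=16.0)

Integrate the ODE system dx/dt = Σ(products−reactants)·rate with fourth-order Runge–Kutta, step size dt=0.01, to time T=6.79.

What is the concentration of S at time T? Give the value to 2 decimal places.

S at T = 33.88

RK4 with dt=0.01: 679 steps to T=6.79. Trajectory (selected grid times):
t=0.00: Y=12.69 G=24.44 S=21.93 R=18.29
t=0.75: Y=15.43 G=23.46 S=23.23 R=18.72
t=1.51: Y=18.21 G=22.47 S=24.55 R=19.16
t=2.26: Y=20.97 G=21.50 S=25.86 R=19.60
t=3.02: Y=23.77 G=20.53 S=27.20 R=20.05
t=3.77: Y=26.54 G=19.58 S=28.52 R=20.50
t=4.53: Y=29.34 G=18.62 S=29.87 R=20.96
t=5.28: Y=32.11 G=17.69 S=31.20 R=21.41
t=6.04: Y=34.92 G=16.76 S=32.55 R=21.88
t=6.79: Y=37.69 G=15.85 S=33.88 R=22.34
Read off S at T=6.79: 33.88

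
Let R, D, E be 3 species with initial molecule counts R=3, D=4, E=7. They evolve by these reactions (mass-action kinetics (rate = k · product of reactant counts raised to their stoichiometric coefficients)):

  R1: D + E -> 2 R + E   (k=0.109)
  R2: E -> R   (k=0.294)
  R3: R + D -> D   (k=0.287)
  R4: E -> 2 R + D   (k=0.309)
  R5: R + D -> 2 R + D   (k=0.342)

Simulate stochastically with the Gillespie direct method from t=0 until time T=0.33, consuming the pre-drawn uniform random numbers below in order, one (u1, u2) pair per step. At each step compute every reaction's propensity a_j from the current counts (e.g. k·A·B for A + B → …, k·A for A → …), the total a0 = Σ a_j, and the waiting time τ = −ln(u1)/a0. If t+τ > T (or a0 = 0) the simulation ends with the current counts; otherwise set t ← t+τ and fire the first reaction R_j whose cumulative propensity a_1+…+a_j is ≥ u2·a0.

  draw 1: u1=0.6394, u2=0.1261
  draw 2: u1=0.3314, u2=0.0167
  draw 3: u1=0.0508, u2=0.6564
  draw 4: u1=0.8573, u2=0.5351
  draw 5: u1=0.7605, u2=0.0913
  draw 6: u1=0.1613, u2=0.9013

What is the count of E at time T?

t=0.000: R=3 D=4 E=7
Draw 1: a1=3.052, a2=2.058, a3=3.444, a4=2.163, a5=4.104, a0=14.821; τ=−ln(0.6394)/14.821=0.030 → t=0.030; u2·a0=0.1261·14.821=1.869 ≤ a1=3.052 → R1 fires; R=5 D=3 E=7
Draw 2: a1=2.289, a2=2.058, a3=4.305, a4=2.163, a5=5.130, a0=15.945; τ=−ln(0.3314)/15.945=0.069 → t=0.099; u2·a0=0.0167·15.945=0.266 ≤ a1=2.289 → R1 fires; R=7 D=2 E=7
Draw 3: a1=1.526, a2=2.058, a3=4.018, a4=2.163, a5=4.788, a0=14.553; τ=−ln(0.0508)/14.553=0.205 → t=0.304; u2·a0=0.6564·14.553=9.553; a1+…+a3=7.602 < 9.553 ≤ a1+…+a4=9.765 → R4 fires; R=9 D=3 E=6
Draw 4: a1=1.962, a2=1.764, a3=7.749, a4=1.854, a5=9.234, a0=22.563; τ=−ln(0.8573)/22.563=0.007 → t=0.311; u2·a0=0.5351·22.563=12.073; a1+…+a3=11.475 < 12.073 ≤ a1+…+a4=13.329 → R4 fires; R=11 D=4 E=5
Draw 5: a1=2.180, a2=1.470, a3=12.628, a4=1.545, a5=15.048, a0=32.871; τ=−ln(0.7605)/32.871=0.008 → t=0.319; u2·a0=0.0913·32.871=3.001; a1=2.180 < 3.001 ≤ a1+a2=3.650 → R2 fires; R=12 D=4 E=4
Draw 6: a1=1.744, a2=1.176, a3=13.776, a4=1.236, a5=16.416, a0=34.348; τ=−ln(0.1613)/34.348=0.053 → t=0.372 > T=0.33: stop.
Read off E at T=0.33: 4

E at T = 4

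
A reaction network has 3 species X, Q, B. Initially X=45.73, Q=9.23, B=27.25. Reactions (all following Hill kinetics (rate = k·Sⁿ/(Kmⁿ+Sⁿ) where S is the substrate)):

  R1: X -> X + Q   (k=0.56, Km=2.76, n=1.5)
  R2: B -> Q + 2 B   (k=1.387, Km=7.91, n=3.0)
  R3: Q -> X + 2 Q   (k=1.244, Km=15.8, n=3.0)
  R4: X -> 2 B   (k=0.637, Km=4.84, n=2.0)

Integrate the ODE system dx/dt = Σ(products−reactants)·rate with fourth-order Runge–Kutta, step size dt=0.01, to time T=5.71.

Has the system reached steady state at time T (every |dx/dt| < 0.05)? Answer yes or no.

RK4 with dt=0.01: 571 steps to T=5.71. Trajectory (selected grid times):
t=0.00: X=45.73 Q=9.23 B=27.25
t=0.63: X=45.49 Q=10.59 B=28.90
t=1.27: X=45.30 Q=12.03 B=30.58
t=1.90: X=45.17 Q=13.50 B=32.23
t=2.54: X=45.11 Q=15.07 B=33.91
t=3.17: X=45.10 Q=16.68 B=35.57
t=3.81: X=45.16 Q=18.37 B=37.25
t=4.44: X=45.27 Q=20.08 B=38.91
t=5.08: X=45.42 Q=21.87 B=40.60
t=5.71: X=45.61 Q=23.68 B=42.26
Rates at T: R1=0.5518, R2=1.3780, R3=0.9590, R4=0.6299
dx/dt at T (Σ net stoichiometry × rate): X=+0.3291, Q=+2.8888, B=+2.6378
Largest |dx/dt| is |+2.8888| (Q) ≥ 0.05 → not steady.

Steady state at T: no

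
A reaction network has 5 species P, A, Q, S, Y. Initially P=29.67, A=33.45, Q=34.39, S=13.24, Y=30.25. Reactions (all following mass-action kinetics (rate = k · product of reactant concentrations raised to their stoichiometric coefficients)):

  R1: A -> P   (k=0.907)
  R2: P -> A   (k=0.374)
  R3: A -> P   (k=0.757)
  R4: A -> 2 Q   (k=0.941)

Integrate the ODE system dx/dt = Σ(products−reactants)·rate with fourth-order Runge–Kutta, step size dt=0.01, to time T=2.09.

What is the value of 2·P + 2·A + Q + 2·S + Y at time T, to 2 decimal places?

Check how each reaction changes W = 2·P + 2·A + Q + 2·S + Y (weight of products minus weight of reactants):
R1: A -> P: (2·1) − (2·1) = 2 − 2 = 0
R2: P -> A: (2·1) − (2·1) = 2 − 2 = 0
R3: A -> P: (2·1) − (2·1) = 2 − 2 = 0
R4: A -> 2 Q: (1·2) − (2·1) = 2 − 2 = 0
Every reaction leaves W unchanged, so W is conserved and no simulation is needed: W(T) = W(0) = 2·29.67 + 2·33.45 + 34.39 + 2·13.24 + 30.25 = 217.36

Value at T = 217.36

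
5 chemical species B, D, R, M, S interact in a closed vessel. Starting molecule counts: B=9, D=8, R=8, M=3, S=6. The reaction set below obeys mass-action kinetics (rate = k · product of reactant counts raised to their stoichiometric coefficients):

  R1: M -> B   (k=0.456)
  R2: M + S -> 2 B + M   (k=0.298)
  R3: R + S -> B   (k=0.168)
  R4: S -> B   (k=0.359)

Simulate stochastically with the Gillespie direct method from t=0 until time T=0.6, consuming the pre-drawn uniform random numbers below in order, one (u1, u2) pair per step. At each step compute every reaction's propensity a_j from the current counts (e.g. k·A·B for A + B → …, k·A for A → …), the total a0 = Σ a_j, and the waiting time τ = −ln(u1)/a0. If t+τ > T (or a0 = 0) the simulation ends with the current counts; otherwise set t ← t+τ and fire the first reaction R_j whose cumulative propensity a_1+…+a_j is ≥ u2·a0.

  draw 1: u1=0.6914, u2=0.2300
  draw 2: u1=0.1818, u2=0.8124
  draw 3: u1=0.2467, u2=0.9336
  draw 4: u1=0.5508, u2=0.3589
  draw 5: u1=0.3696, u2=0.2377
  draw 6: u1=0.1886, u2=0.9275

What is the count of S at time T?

t=0.000: B=9 D=8 R=8 M=3 S=6
Draw 1: a1=1.368, a2=5.364, a3=8.064, a4=2.154, a0=16.950; τ=−ln(0.6914)/16.950=0.022 → t=0.022; u2·a0=0.2300·16.950=3.898; a1=1.368 < 3.898 ≤ a1+a2=6.732 → R2 fires; B=11 D=8 R=8 M=3 S=5
Draw 2: a1=1.368, a2=4.470, a3=6.720, a4=1.795, a0=14.353; τ=−ln(0.1818)/14.353=0.119 → t=0.141; u2·a0=0.8124·14.353=11.660; a1+a2=5.838 < 11.660 ≤ a1+…+a3=12.558 → R3 fires; B=12 D=8 R=7 M=3 S=4
Draw 3: a1=1.368, a2=3.576, a3=4.704, a4=1.436, a0=11.084; τ=−ln(0.2467)/11.084=0.126 → t=0.267; u2·a0=0.9336·11.084=10.348; a1+…+a3=9.648 < 10.348 ≤ a1+…+a4=11.084 → R4 fires; B=13 D=8 R=7 M=3 S=3
Draw 4: a1=1.368, a2=2.682, a3=3.528, a4=1.077, a0=8.655; τ=−ln(0.5508)/8.655=0.069 → t=0.336; u2·a0=0.3589·8.655=3.106; a1=1.368 < 3.106 ≤ a1+a2=4.050 → R2 fires; B=15 D=8 R=7 M=3 S=2
Draw 5: a1=1.368, a2=1.788, a3=2.352, a4=0.718, a0=6.226; τ=−ln(0.3696)/6.226=0.160 → t=0.496; u2·a0=0.2377·6.226=1.480; a1=1.368 < 1.480 ≤ a1+a2=3.156 → R2 fires; B=17 D=8 R=7 M=3 S=1
Draw 6: a1=1.368, a2=0.894, a3=1.176, a4=0.359, a0=3.797; τ=−ln(0.1886)/3.797=0.439 → t=0.935 > T=0.6: stop.
Read off S at T=0.6: 1

S at T = 1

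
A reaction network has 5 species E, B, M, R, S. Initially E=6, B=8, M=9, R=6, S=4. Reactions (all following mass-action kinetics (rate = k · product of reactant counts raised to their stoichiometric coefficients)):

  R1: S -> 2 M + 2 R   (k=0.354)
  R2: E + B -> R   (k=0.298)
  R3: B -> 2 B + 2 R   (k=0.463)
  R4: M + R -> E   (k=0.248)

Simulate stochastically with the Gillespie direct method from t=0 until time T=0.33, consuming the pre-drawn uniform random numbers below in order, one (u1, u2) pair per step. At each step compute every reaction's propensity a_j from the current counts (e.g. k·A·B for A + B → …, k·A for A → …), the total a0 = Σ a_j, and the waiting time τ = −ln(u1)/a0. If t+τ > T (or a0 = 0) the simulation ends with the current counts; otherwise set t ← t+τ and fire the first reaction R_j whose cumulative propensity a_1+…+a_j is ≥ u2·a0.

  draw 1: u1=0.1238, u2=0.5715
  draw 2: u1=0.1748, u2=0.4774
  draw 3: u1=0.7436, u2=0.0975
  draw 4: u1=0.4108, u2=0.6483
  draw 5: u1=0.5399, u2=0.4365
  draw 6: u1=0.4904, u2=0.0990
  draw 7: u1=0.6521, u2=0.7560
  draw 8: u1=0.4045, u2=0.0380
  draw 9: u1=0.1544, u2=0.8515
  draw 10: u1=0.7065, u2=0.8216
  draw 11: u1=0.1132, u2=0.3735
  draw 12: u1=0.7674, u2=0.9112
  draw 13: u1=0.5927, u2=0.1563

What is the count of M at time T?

t=0.000: E=6 B=8 M=9 R=6 S=4
Draw 1: a1=1.416, a2=14.304, a3=3.704, a4=13.392, a0=32.816; τ=−ln(0.1238)/32.816=0.064 → t=0.064; u2·a0=0.5715·32.816=18.754; a1+a2=15.720 < 18.754 ≤ a1+…+a3=19.424 → R3 fires; E=6 B=9 M=9 R=8 S=4
Draw 2: a1=1.416, a2=16.092, a3=4.167, a4=17.856, a0=39.531; τ=−ln(0.1748)/39.531=0.044 → t=0.108; u2·a0=0.4774·39.531=18.872; a1+a2=17.508 < 18.872 ≤ a1+…+a3=21.675 → R3 fires; E=6 B=10 M=9 R=10 S=4
Draw 3: a1=1.416, a2=17.880, a3=4.630, a4=22.320, a0=46.246; τ=−ln(0.7436)/46.246=0.006 → t=0.114; u2·a0=0.0975·46.246=4.509; a1=1.416 < 4.509 ≤ a1+a2=19.296 → R2 fires; E=5 B=9 M=9 R=11 S=4
Draw 4: a1=1.416, a2=13.410, a3=4.167, a4=24.552, a0=43.545; τ=−ln(0.4108)/43.545=0.020 → t=0.135; u2·a0=0.6483·43.545=28.230; a1+…+a3=18.993 < 28.230 ≤ a1+…+a4=43.545 → R4 fires; E=6 B=9 M=8 R=10 S=4
Draw 5: a1=1.416, a2=16.092, a3=4.167, a4=19.840, a0=41.515; τ=−ln(0.5399)/41.515=0.015 → t=0.149; u2·a0=0.4365·41.515=18.121; a1+a2=17.508 < 18.121 ≤ a1+…+a3=21.675 → R3 fires; E=6 B=10 M=8 R=12 S=4
Draw 6: a1=1.416, a2=17.880, a3=4.630, a4=23.808, a0=47.734; τ=−ln(0.4904)/47.734=0.015 → t=0.164; u2·a0=0.0990·47.734=4.726; a1=1.416 < 4.726 ≤ a1+a2=19.296 → R2 fires; E=5 B=9 M=8 R=13 S=4
Draw 7: a1=1.416, a2=13.410, a3=4.167, a4=25.792, a0=44.785; τ=−ln(0.6521)/44.785=0.010 → t=0.174; u2·a0=0.7560·44.785=33.857; a1+…+a3=18.993 < 33.857 ≤ a1+…+a4=44.785 → R4 fires; E=6 B=9 M=7 R=12 S=4
Draw 8: a1=1.416, a2=16.092, a3=4.167, a4=20.832, a0=42.507; τ=−ln(0.4045)/42.507=0.021 → t=0.195; u2·a0=0.0380·42.507=1.615; a1=1.416 < 1.615 ≤ a1+a2=17.508 → R2 fires; E=5 B=8 M=7 R=13 S=4
Draw 9: a1=1.416, a2=11.920, a3=3.704, a4=22.568, a0=39.608; τ=−ln(0.1544)/39.608=0.047 → t=0.242; u2·a0=0.8515·39.608=33.726; a1+…+a3=17.040 < 33.726 ≤ a1+…+a4=39.608 → R4 fires; E=6 B=8 M=6 R=12 S=4
Draw 10: a1=1.416, a2=14.304, a3=3.704, a4=17.856, a0=37.280; τ=−ln(0.7065)/37.280=0.009 → t=0.252; u2·a0=0.8216·37.280=30.629; a1+…+a3=19.424 < 30.629 ≤ a1+…+a4=37.280 → R4 fires; E=7 B=8 M=5 R=11 S=4
Draw 11: a1=1.416, a2=16.688, a3=3.704, a4=13.640, a0=35.448; τ=−ln(0.1132)/35.448=0.061 → t=0.313; u2·a0=0.3735·35.448=13.240; a1=1.416 < 13.240 ≤ a1+a2=18.104 → R2 fires; E=6 B=7 M=5 R=12 S=4
Draw 12: a1=1.416, a2=12.516, a3=3.241, a4=14.880, a0=32.053; τ=−ln(0.7674)/32.053=0.008 → t=0.321; u2·a0=0.9112·32.053=29.207; a1+…+a3=17.173 < 29.207 ≤ a1+…+a4=32.053 → R4 fires; E=7 B=7 M=4 R=11 S=4
Draw 13: a1=1.416, a2=14.602, a3=3.241, a4=10.912, a0=30.171; τ=−ln(0.5927)/30.171=0.017 → t=0.339 > T=0.33: stop.
Read off M at T=0.33: 4

M at T = 4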